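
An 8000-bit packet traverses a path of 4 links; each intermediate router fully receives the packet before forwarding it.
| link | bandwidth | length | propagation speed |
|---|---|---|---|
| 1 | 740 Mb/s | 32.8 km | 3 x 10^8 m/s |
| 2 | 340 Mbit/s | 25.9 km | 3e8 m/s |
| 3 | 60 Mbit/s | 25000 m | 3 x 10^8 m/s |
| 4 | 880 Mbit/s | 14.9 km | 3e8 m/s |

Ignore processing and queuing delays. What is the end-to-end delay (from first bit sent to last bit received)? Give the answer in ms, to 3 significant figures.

Transmission delays (L/R per hop): 0.0108108, 0.0235294, 0.133333, 0.00909091 ms; sum = 0.176764 ms.
Propagation delays (d/s per hop): 0.109333, 0.0863333, 0.0833333, 0.0496667 ms; sum = 0.328667 ms.
End-to-end = 0.505 ms.

0.505 ms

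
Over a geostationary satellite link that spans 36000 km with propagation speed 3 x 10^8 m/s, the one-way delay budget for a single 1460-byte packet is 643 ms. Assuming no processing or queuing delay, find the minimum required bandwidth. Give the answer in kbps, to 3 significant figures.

L = 11680 bits.
Propagation delay = 36000000 / 300000000 = 120 ms.
Transmission budget = 643 − 120 = 523 ms.
R ≥ L / t_tx = 11680 bits / 0.523 s = 22.3 kbps.

22.3 kbps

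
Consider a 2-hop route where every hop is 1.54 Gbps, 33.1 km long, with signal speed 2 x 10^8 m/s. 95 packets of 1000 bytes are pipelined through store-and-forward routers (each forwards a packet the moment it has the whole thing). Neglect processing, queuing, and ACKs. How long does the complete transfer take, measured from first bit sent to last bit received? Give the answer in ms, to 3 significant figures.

Per-hop transmission t_tx = L/R = 8000/1540000000 = 0.00519481 ms.
Per-hop propagation t_prop = 33100/200000000 = 0.1655 ms.
Pipeline fill: first packet needs 2·t_tx to clear all hops; remaining 94 packets each add one t_tx.
Total = (2+95-1)·t_tx + 2·t_prop = 96·0.00519481 + 2·0.1655 = 0.830 ms.

0.830 ms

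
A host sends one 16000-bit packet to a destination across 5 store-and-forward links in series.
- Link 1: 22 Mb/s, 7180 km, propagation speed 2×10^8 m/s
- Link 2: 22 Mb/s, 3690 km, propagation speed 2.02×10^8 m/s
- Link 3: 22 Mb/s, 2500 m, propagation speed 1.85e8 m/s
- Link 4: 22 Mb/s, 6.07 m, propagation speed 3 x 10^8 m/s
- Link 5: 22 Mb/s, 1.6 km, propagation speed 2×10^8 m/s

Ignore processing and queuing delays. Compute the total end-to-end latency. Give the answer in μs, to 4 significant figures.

57830 μs

Transmission delay per hop = L/R = 16000/22000000 = 727.273 μs; 5 hops → 3636.36 μs.
Propagation delays (d/s per hop): 35900, 18267.3, 13.5135, 0.0202333, 8 μs; sum = 54188.9 μs.
End-to-end = 57830 μs.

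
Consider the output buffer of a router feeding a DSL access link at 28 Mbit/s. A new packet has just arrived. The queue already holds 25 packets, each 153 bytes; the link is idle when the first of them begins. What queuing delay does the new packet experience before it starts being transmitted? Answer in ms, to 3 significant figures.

Each queued packet: L/R = 1224/28000000 = 0.0437143 ms.
25 queued → 1.09286 ms.
Queuing delay = 1.09 ms.

1.09 ms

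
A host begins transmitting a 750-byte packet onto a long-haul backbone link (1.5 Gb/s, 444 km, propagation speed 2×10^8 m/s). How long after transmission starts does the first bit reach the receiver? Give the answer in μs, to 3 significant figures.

First bit experiences only propagation delay: d/s = 444000/200000000 = 2220 μs.

2220 μs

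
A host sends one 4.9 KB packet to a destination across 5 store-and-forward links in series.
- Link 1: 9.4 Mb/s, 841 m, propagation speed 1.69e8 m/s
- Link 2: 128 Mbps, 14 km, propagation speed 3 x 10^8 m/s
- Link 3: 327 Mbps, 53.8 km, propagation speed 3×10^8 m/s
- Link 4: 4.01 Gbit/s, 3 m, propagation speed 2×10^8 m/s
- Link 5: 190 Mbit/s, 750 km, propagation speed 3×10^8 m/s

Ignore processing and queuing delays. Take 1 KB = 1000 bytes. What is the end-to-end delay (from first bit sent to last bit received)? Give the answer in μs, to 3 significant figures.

7540 μs

L = 39200 bits.
Transmission delays (L/R per hop): 4170.21, 306.25, 119.878, 9.77556, 206.316 μs; sum = 4812.43 μs.
Propagation delays (d/s per hop): 4.97633, 46.6667, 179.333, 0.015, 2500 μs; sum = 2730.99 μs.
End-to-end = 7540 μs.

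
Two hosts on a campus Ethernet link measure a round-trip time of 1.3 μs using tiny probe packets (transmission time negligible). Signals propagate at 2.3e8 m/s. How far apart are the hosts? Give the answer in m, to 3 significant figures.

150 m

One-way propagation = RTT/2 = 0.65 μs.
d = s × t = 2.3e+08 × 6.5e-07 = 150 m.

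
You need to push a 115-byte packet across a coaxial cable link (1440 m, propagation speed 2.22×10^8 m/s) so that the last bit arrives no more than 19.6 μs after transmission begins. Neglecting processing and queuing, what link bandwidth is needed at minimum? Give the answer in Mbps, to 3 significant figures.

70.2 Mbps

L = 920 bits.
Propagation delay = 1440 / 2.22e+08 = 6.48649 μs.
Transmission budget = 19.6 − 6.48649 = 13.1135 μs.
R ≥ L / t_tx = 920 bits / 1.31135e-05 s = 70.2 Mbps.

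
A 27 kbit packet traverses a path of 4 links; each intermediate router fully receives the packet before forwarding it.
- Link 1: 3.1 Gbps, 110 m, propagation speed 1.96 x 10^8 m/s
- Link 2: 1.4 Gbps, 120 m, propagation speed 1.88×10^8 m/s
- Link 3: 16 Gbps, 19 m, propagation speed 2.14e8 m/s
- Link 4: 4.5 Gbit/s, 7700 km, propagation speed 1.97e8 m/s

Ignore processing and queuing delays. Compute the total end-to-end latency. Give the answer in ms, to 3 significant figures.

39.1 ms

L = 27000 bits.
Transmission delays (L/R per hop): 0.00870968, 0.0192857, 0.0016875, 0.006 ms; sum = 0.0356829 ms.
Propagation delays (d/s per hop): 0.000561224, 0.000638298, 8.8785e-05, 39.0863 ms; sum = 39.0876 ms.
End-to-end = 39.1 ms.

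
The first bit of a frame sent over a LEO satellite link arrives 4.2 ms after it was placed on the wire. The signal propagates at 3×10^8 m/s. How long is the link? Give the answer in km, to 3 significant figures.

1260 km

d = s × t_prop = 300000000 × 0.0042 = 1260 km.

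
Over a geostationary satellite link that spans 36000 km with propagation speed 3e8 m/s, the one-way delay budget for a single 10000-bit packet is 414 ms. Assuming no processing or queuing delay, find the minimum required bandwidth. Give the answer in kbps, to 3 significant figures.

34.0 kbps

Propagation delay = 36000000 / 300000000 = 120 ms.
Transmission budget = 414 − 120 = 294 ms.
R ≥ L / t_tx = 10000 bits / 0.294 s = 34.0 kbps.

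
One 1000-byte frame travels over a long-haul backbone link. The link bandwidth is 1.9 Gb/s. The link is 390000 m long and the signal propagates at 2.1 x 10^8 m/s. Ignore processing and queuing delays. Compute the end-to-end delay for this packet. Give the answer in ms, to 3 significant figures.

1.86 ms

L = 1000 × 8 = 8000 bits.
Transmission delay = L/R = 8000 / 1900000000 = 0.00421053 ms.
Propagation delay = d/s = 390000 m / 210000000 m/s = 1.85714 ms.
Total = 1.86 ms.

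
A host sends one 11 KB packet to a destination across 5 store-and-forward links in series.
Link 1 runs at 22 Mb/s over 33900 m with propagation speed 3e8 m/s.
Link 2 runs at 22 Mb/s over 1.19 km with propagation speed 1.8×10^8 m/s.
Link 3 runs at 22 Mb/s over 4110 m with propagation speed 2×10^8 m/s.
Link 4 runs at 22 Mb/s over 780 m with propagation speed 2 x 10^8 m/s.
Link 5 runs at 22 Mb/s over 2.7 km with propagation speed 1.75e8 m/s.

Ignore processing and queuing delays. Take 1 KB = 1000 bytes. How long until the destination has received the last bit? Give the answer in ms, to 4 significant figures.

20.16 ms

L = 88000 bits.
Transmission delay per hop = L/R = 88000/22000000 = 4 ms; 5 hops → 20 ms.
Propagation delays (d/s per hop): 0.113, 0.00661111, 0.02055, 0.0039, 0.0154286 ms; sum = 0.15949 ms.
End-to-end = 20.16 ms.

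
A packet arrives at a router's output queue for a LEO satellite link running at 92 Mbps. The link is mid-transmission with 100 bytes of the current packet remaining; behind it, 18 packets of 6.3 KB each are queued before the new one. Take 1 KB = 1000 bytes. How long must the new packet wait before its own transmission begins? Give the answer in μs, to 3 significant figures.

Each queued packet: L/R = 50400/92000000 = 547.826 μs.
18 queued → 9860.87 μs.
Plus remaining 800 bits of current packet: 8.69565 μs.
Queuing delay = 9870 μs.

9870 μs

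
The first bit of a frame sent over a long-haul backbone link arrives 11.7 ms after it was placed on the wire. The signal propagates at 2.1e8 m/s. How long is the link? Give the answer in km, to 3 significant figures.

d = s × t_prop = 210000000 × 0.0117 = 2460 km.

2460 km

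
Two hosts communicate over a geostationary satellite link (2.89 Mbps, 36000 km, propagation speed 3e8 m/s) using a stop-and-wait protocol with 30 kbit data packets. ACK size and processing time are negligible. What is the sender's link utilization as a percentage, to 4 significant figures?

t_tx = L/R = 30000/2890000 = 0.0103806 s.
t_prop = 36000000/300000000 = 0.12 s; RTT = 0.24 s.
Cycle = t_tx + RTT = 0.250381 s.
Utilization = t_tx / cycle = 0.0103806/0.250381 = 4.146 %.

4.146 %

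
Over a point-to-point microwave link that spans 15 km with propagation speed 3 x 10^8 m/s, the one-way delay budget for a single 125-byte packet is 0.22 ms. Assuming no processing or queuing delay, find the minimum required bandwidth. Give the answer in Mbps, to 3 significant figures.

5.88 Mbps

L = 1000 bits.
Propagation delay = 15000 / 300000000 = 0.05 ms.
Transmission budget = 0.22 − 0.05 = 0.17 ms.
R ≥ L / t_tx = 1000 bits / 0.00017 s = 5.88 Mbps.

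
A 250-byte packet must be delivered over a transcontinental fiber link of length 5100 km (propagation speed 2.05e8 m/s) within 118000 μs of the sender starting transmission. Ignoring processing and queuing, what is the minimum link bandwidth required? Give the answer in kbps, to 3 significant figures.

21.5 kbps

L = 2000 bits.
Propagation delay = 5100000 / 2.05e+08 = 24878 μs.
Transmission budget = 118000 − 24878 = 93122 μs.
R ≥ L / t_tx = 2000 bits / 0.093122 s = 21.5 kbps.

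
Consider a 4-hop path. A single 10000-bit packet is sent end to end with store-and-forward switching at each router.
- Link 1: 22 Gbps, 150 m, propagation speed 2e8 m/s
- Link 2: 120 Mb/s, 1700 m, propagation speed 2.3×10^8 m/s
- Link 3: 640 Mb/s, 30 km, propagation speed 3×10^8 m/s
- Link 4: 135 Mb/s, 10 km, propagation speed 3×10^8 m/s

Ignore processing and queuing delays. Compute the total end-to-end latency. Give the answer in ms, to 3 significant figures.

0.315 ms

Transmission delays (L/R per hop): 0.000454545, 0.0833333, 0.015625, 0.0740741 ms; sum = 0.173487 ms.
Propagation delays (d/s per hop): 0.00075, 0.0073913, 0.1, 0.0333333 ms; sum = 0.141475 ms.
End-to-end = 0.315 ms.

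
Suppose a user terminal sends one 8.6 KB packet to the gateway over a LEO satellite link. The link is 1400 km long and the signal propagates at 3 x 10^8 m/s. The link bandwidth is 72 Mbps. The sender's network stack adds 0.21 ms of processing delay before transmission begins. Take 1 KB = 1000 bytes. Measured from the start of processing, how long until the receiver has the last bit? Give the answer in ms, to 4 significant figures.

L = 68800 bits.
Transmission delay = L/R = 68800 / 72000000 = 0.955556 ms.
Propagation delay = d/s = 1400000 m / 300000000 m/s = 4.66667 ms.
Plus processing delay 0.21 ms = 0.21 ms.
Total = 5.832 ms.

5.832 ms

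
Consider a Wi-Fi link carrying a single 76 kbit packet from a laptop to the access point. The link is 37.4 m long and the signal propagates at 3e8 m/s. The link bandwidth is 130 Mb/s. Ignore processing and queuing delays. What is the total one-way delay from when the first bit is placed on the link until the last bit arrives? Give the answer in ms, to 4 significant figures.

L = 76000 bits.
Transmission delay = L/R = 76000 / 130000000 = 0.584615 ms.
Propagation delay = d/s = 37.4 m / 300000000 m/s = 0.000124667 ms.
Total = 0.5847 ms.

0.5847 ms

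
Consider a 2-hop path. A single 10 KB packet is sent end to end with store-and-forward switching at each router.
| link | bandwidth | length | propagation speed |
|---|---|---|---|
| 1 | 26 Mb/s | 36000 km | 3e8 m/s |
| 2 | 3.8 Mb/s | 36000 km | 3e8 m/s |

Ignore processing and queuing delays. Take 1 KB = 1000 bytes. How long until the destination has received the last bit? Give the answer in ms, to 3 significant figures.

264 ms

L = 80000 bits.
Transmission delays (L/R per hop): 3.07692, 21.0526 ms; sum = 24.1296 ms.
Propagation delays (d/s per hop): 120, 120 ms; sum = 240 ms.
End-to-end = 264 ms.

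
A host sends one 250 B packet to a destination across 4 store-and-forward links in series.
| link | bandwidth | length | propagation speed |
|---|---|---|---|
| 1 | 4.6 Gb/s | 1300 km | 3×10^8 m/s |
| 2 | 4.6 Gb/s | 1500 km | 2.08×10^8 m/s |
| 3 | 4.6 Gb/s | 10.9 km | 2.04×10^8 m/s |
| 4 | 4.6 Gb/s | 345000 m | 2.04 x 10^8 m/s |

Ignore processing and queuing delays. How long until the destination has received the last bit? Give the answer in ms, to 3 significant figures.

L = 250 × 8 = 2000 bits.
Transmission delay per hop = L/R = 2000/4600000000 = 0.000434783 ms; 4 hops → 0.00173913 ms.
Propagation delays (d/s per hop): 4.33333, 7.21154, 0.0534314, 1.69118 ms; sum = 13.2895 ms.
End-to-end = 13.3 ms.

13.3 ms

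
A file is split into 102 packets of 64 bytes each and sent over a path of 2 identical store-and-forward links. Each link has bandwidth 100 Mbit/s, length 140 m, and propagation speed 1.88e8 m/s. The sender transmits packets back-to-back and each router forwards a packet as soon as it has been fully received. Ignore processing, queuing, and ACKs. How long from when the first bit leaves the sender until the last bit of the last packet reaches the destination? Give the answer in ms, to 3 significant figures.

0.529 ms

Per-hop transmission t_tx = L/R = 512/100000000 = 0.00512 ms.
Per-hop propagation t_prop = 140/188000000 = 0.000744681 ms.
Pipeline fill: first packet needs 2·t_tx to clear all hops; remaining 101 packets each add one t_tx.
Total = (2+102-1)·t_tx + 2·t_prop = 103·0.00512 + 2·0.000744681 = 0.529 ms.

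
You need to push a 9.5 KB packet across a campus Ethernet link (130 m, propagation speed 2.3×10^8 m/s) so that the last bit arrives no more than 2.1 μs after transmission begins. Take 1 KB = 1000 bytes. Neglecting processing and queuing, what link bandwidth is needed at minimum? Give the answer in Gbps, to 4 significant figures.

L = 76000 bits.
Propagation delay = 130 / 2.3e+08 = 0.565217 μs.
Transmission budget = 2.1 − 0.565217 = 1.53478 μs.
R ≥ L / t_tx = 76000 bits / 1.53478e-06 s = 49.52 Gbps.

49.52 Gbps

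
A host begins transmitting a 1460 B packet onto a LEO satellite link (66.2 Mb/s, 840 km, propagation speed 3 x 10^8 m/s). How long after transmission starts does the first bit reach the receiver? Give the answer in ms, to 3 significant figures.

2.80 ms

First bit experiences only propagation delay: d/s = 840000/300000000 = 2.80 ms.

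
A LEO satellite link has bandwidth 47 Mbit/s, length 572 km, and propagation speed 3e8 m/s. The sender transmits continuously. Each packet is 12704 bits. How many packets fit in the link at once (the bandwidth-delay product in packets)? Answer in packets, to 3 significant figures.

7.05 packets

Propagation delay = 572000 / 300000000 = 0.00190667 s.
BDP = R × t_prop = 47000000 × 0.00190667 = 89613.3 bits.
In packets of 12704 bits: 7.05 packets.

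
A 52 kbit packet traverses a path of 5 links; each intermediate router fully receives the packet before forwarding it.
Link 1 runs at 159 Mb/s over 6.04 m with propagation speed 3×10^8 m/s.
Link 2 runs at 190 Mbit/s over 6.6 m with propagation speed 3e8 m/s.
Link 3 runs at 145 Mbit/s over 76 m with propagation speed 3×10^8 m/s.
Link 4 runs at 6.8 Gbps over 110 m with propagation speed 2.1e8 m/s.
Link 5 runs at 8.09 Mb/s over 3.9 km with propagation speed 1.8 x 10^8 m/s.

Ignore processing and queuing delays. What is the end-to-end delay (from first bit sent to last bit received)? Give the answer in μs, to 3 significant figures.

L = 52000 bits.
Transmission delays (L/R per hop): 327.044, 273.684, 358.621, 7.64706, 6427.69 μs; sum = 7394.68 μs.
Propagation delays (d/s per hop): 0.0201333, 0.022, 0.253333, 0.52381, 21.6667 μs; sum = 22.4859 μs.
End-to-end = 7420 μs.

7420 μs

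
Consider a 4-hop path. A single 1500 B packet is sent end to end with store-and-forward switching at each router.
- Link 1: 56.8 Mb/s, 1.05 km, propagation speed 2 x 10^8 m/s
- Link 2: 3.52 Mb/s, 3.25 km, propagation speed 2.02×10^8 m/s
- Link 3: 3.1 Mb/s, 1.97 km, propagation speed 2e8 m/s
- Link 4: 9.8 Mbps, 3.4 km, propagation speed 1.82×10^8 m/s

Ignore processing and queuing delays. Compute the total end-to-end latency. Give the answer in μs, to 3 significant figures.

8770 μs

L = 1500 × 8 = 12000 bits.
Transmission delays (L/R per hop): 211.268, 3409.09, 3870.97, 1224.49 μs; sum = 8715.82 μs.
Propagation delays (d/s per hop): 5.25, 16.0891, 9.85, 18.6813 μs; sum = 49.8704 μs.
End-to-end = 8770 μs.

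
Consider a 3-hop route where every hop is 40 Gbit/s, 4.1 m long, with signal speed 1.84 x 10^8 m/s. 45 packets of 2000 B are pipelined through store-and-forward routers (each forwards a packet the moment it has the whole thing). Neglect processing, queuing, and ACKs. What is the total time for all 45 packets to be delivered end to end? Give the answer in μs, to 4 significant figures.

Per-hop transmission t_tx = L/R = 16000/40000000000 = 0.4 μs.
Per-hop propagation t_prop = 4.1/184000000 = 0.0222826 μs.
Pipeline fill: first packet needs 3·t_tx to clear all hops; remaining 44 packets each add one t_tx.
Total = (3+45-1)·t_tx + 3·t_prop = 47·0.4 + 3·0.0222826 = 18.87 μs.

18.87 μs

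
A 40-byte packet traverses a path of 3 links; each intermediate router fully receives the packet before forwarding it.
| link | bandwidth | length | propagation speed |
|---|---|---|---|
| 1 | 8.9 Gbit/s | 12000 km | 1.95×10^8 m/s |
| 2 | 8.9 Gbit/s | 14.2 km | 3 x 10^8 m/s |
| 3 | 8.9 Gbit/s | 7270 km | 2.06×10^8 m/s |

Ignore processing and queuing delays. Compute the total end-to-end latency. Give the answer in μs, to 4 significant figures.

96880 μs

L = 40 × 8 = 320 bits.
Transmission delay per hop = L/R = 320/8900000000 = 0.0359551 μs; 3 hops → 0.107865 μs.
Propagation delays (d/s per hop): 61538.5, 47.3333, 35291.3 μs; sum = 96877.1 μs.
End-to-end = 96880 μs.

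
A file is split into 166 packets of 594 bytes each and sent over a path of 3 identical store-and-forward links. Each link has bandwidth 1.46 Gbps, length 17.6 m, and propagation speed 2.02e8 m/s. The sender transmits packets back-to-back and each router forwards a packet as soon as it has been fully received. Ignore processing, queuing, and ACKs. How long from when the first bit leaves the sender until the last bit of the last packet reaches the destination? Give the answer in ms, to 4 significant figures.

Per-hop transmission t_tx = L/R = 4752/1460000000 = 0.00325479 ms.
Per-hop propagation t_prop = 17.6/202000000 = 8.71287e-05 ms.
Pipeline fill: first packet needs 3·t_tx to clear all hops; remaining 165 packets each add one t_tx.
Total = (3+166-1)·t_tx + 3·t_prop = 168·0.00325479 + 3·8.71287e-05 = 0.5471 ms.

0.5471 ms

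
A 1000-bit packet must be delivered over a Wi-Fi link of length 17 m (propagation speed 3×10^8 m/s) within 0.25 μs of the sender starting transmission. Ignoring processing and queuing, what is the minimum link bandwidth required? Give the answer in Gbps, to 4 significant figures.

5.172 Gbps

Propagation delay = 17 / 300000000 = 0.0566667 μs.
Transmission budget = 0.25 − 0.0566667 = 0.193333 μs.
R ≥ L / t_tx = 1000 bits / 1.93333e-07 s = 5.172 Gbps.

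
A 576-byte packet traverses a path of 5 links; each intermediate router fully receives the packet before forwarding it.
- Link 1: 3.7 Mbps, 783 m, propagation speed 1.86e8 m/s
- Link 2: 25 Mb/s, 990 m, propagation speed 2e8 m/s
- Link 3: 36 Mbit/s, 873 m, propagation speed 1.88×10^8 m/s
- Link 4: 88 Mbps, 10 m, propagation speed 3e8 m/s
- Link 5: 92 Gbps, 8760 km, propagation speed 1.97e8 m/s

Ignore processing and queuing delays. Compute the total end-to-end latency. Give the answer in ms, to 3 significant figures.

L = 576 × 8 = 4608 bits.
Transmission delays (L/R per hop): 1.24541, 0.18432, 0.128, 0.0523636, 5.0087e-05 ms; sum = 1.61014 ms.
Propagation delays (d/s per hop): 0.00420968, 0.00495, 0.00464362, 3.33333e-05, 44.467 ms; sum = 44.4808 ms.
End-to-end = 46.1 ms.

46.1 ms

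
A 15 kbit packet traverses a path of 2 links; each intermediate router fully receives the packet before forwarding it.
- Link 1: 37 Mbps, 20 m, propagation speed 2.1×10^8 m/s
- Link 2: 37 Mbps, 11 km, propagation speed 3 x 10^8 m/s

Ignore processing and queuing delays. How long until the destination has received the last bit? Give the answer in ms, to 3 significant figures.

0.848 ms

L = 15000 bits.
Transmission delay per hop = L/R = 15000/37000000 = 0.405405 ms; 2 hops → 0.810811 ms.
Propagation delays (d/s per hop): 9.52381e-05, 0.0366667 ms; sum = 0.0367619 ms.
End-to-end = 0.848 ms.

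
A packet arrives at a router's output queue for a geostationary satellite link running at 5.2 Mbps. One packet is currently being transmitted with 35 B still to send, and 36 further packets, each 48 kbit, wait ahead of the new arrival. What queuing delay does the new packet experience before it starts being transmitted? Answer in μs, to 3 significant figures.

332000 μs

Each queued packet: L/R = 48000/5200000 = 9230.77 μs.
36 queued → 332308 μs.
Plus remaining 280 bits of current packet: 53.8462 μs.
Queuing delay = 332000 μs.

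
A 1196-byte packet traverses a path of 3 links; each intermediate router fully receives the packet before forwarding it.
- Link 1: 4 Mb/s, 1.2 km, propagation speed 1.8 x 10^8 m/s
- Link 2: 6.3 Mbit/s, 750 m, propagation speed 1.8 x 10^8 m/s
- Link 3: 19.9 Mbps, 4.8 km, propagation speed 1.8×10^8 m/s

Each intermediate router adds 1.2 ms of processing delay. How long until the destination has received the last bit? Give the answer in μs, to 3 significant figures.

L = 1196 × 8 = 9568 bits.
Transmission delays (L/R per hop): 2392, 1518.73, 480.804 μs; sum = 4391.53 μs.
Propagation delays (d/s per hop): 6.66667, 4.16667, 26.6667 μs; sum = 37.5 μs.
Processing at 2 router(s): 2 × 1.2 ms = 2400 μs.
End-to-end = 6830 μs.

6830 μs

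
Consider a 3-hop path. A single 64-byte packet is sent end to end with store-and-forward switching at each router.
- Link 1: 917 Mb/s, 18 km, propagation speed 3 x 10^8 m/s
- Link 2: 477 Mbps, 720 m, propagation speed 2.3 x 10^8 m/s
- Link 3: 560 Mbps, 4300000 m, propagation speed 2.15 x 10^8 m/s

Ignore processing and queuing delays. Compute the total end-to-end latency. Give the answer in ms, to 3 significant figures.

L = 64 × 8 = 512 bits.
Transmission delays (L/R per hop): 0.000558342, 0.00107338, 0.000914286 ms; sum = 0.002546 ms.
Propagation delays (d/s per hop): 0.06, 0.00313043, 20 ms; sum = 20.0631 ms.
End-to-end = 20.1 ms.

20.1 ms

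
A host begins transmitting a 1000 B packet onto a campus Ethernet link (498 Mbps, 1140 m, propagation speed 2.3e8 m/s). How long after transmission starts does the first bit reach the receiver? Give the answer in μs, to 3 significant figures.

First bit experiences only propagation delay: d/s = 1140/2.3e+08 = 4.96 μs.

4.96 μs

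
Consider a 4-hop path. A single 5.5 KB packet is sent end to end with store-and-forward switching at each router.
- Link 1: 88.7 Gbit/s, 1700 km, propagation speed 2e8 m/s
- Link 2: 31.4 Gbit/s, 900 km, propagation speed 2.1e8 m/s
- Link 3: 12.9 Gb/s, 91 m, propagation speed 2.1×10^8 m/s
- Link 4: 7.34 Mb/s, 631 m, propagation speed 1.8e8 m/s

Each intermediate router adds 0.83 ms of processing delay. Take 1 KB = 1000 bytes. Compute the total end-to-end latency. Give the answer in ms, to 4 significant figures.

21.28 ms

L = 44000 bits.
Transmission delays (L/R per hop): 0.000496054, 0.00140127, 0.00341085, 5.99455 ms; sum = 5.99986 ms.
Propagation delays (d/s per hop): 8.5, 4.28571, 0.000433333, 0.00350556 ms; sum = 12.7897 ms.
Processing at 3 router(s): 3 × 0.83 ms = 2.49 ms.
End-to-end = 21.28 ms.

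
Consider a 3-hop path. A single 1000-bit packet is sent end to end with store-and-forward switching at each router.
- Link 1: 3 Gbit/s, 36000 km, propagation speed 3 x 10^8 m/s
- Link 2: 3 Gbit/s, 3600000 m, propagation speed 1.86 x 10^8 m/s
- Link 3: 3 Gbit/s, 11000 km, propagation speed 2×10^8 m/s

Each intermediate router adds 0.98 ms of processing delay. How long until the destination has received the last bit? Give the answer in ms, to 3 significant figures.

196 ms

Transmission delay per hop = L/R = 1000/3000000000 = 0.000333333 ms; 3 hops → 0.001 ms.
Propagation delays (d/s per hop): 120, 19.3548, 55 ms; sum = 194.355 ms.
Processing at 2 router(s): 2 × 0.98 ms = 1.96 ms.
End-to-end = 196 ms.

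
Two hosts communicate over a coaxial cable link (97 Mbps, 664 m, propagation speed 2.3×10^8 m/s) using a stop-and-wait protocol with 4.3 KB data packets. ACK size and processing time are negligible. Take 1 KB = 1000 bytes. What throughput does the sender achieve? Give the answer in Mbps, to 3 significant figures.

t_tx = L/R = 34400/97000000 = 0.000354639 s.
t_prop = 664/2.3e+08 = 2.88696e-06 s; RTT = 5.77391e-06 s.
Cycle = t_tx + RTT = 0.000360413 s.
Throughput = L / cycle = 34400 / 0.000360413 = 95.4 Mbps.

95.4 Mbps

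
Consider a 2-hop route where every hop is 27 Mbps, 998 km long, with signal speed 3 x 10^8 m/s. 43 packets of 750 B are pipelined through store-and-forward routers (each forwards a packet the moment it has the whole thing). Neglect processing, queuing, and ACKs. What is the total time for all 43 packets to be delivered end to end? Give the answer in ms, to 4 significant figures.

16.43 ms

Per-hop transmission t_tx = L/R = 6000/27000000 = 0.222222 ms.
Per-hop propagation t_prop = 998000/300000000 = 3.32667 ms.
Pipeline fill: first packet needs 2·t_tx to clear all hops; remaining 42 packets each add one t_tx.
Total = (2+43-1)·t_tx + 2·t_prop = 44·0.222222 + 2·3.32667 = 16.43 ms.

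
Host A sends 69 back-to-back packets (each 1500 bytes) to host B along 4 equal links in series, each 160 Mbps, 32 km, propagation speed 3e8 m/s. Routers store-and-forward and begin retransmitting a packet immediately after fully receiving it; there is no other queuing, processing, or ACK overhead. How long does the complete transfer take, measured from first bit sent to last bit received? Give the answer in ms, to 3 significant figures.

Per-hop transmission t_tx = L/R = 12000/160000000 = 0.075 ms.
Per-hop propagation t_prop = 32000/300000000 = 0.106667 ms.
Pipeline fill: first packet needs 4·t_tx to clear all hops; remaining 68 packets each add one t_tx.
Total = (4+69-1)·t_tx + 4·t_prop = 72·0.075 + 4·0.106667 = 5.83 ms.

5.83 ms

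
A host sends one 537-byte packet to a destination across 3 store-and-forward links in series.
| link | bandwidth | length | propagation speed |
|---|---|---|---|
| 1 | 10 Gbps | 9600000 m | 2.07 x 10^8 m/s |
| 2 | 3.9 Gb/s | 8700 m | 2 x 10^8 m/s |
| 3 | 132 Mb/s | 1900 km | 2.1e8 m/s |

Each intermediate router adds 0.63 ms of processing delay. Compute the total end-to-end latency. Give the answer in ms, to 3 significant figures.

56.8 ms

L = 537 × 8 = 4296 bits.
Transmission delays (L/R per hop): 0.0004296, 0.00110154, 0.0325455 ms; sum = 0.0340766 ms.
Propagation delays (d/s per hop): 46.3768, 0.0435, 9.04762 ms; sum = 55.4679 ms.
Processing at 2 router(s): 2 × 0.63 ms = 1.26 ms.
End-to-end = 56.8 ms.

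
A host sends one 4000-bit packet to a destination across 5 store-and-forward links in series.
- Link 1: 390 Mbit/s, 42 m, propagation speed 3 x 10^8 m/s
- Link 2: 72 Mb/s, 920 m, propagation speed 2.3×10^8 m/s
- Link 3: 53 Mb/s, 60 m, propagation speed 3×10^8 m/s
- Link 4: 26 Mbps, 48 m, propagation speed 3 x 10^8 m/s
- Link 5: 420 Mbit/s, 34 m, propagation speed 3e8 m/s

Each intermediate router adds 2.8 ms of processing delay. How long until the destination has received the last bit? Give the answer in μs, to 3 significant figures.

11500 μs

Transmission delays (L/R per hop): 10.2564, 55.5556, 75.4717, 153.846, 9.52381 μs; sum = 304.654 μs.
Propagation delays (d/s per hop): 0.14, 4, 0.2, 0.16, 0.113333 μs; sum = 4.61333 μs.
Processing at 4 router(s): 4 × 2.8 ms = 11200 μs.
End-to-end = 11500 μs.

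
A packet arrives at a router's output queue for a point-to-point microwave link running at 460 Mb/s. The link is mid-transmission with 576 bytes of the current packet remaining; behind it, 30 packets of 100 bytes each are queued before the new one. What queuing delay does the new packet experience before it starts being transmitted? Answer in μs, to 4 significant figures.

Each queued packet: L/R = 800/460000000 = 1.73913 μs.
30 queued → 52.1739 μs.
Plus remaining 4608 bits of current packet: 10.0174 μs.
Queuing delay = 62.19 μs.

62.19 μs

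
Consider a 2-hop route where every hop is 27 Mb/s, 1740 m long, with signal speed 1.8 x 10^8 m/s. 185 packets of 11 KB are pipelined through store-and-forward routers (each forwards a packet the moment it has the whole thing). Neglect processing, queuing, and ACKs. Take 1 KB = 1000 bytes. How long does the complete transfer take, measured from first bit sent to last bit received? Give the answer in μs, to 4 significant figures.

606200 μs

Per-hop transmission t_tx = L/R = 88000/27000000 = 3259.26 μs.
Per-hop propagation t_prop = 1740/180000000 = 9.66667 μs.
Pipeline fill: first packet needs 2·t_tx to clear all hops; remaining 184 packets each add one t_tx.
Total = (2+185-1)·t_tx + 2·t_prop = 186·3259.26 + 2·9.66667 = 606200 μs.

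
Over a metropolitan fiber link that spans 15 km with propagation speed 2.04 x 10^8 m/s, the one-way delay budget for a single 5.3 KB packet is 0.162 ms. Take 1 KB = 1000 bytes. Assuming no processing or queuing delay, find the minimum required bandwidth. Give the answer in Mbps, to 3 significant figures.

479 Mbps

L = 42400 bits.
Propagation delay = 15000 / 204000000 = 0.0735294 ms.
Transmission budget = 0.162 − 0.0735294 = 0.0884706 ms.
R ≥ L / t_tx = 42400 bits / 8.84706e-05 s = 479 Mbps.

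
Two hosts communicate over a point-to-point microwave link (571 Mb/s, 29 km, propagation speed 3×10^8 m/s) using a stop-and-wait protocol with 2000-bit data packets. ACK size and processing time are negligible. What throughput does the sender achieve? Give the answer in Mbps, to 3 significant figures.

10.2 Mbps

t_tx = L/R = 2000/571000000 = 3.50263e-06 s.
t_prop = 29000/300000000 = 9.66667e-05 s; RTT = 0.000193333 s.
Cycle = t_tx + RTT = 0.000196836 s.
Throughput = L / cycle = 2000 / 0.000196836 = 10.2 Mbps.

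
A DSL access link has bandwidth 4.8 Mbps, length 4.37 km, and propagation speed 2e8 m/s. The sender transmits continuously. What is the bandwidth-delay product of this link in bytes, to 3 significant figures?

Propagation delay = 4370 / 200000000 = 2.185e-05 s.
BDP = R × t_prop = 4800000 × 2.185e-05 = 104.88 bits.
In bytes: 104.88/8 = 13.1 bytes.

13.1 bytes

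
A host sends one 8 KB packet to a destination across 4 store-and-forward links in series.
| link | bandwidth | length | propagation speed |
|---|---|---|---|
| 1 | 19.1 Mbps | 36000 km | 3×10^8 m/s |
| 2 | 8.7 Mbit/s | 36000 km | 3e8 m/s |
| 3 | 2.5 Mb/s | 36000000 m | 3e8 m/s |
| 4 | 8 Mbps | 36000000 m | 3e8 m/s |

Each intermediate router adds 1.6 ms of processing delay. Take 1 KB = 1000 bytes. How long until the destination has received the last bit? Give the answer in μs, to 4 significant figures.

529100 μs

L = 64000 bits.
Transmission delays (L/R per hop): 3350.79, 7356.32, 25600, 8000 μs; sum = 44307.1 μs.
Propagation delays (d/s per hop): 120000, 120000, 120000, 120000 μs; sum = 480000 μs.
Processing at 3 router(s): 3 × 1.6 ms = 4800 μs.
End-to-end = 529100 μs.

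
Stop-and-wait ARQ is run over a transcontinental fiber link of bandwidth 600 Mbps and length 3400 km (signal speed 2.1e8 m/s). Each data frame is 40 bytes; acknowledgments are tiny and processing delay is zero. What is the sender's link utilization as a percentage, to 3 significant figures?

0.00165 %

t_tx = L/R = 320/600000000 = 5.33333e-07 s.
t_prop = 3400000/210000000 = 0.0161905 s; RTT = 0.032381 s.
Cycle = t_tx + RTT = 0.0323815 s.
Utilization = t_tx / cycle = 5.33333e-07/0.0323815 = 0.00165 %.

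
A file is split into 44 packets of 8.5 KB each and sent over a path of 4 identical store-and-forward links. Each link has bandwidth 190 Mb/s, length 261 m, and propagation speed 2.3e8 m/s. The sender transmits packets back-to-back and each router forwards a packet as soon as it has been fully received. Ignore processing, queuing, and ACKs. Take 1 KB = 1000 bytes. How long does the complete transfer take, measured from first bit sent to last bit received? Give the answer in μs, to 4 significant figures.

Per-hop transmission t_tx = L/R = 68000/190000000 = 357.895 μs.
Per-hop propagation t_prop = 261/2.3e+08 = 1.13478 μs.
Pipeline fill: first packet needs 4·t_tx to clear all hops; remaining 43 packets each add one t_tx.
Total = (4+44-1)·t_tx + 4·t_prop = 47·357.895 + 4·1.13478 = 16830 μs.

16830 μs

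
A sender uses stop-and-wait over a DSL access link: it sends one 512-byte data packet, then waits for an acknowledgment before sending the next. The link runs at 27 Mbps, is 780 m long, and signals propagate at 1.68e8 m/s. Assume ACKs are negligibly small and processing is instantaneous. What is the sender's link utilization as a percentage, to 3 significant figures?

t_tx = L/R = 4096/27000000 = 0.000151704 s.
t_prop = 780/168000000 = 4.64286e-06 s; RTT = 9.28571e-06 s.
Cycle = t_tx + RTT = 0.000160989 s.
Utilization = t_tx / cycle = 0.000151704/0.000160989 = 94.2 %.

94.2 %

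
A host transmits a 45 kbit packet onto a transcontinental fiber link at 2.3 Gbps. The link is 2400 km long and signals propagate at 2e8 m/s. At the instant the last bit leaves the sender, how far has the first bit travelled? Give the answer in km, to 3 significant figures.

t_tx = L/R = 45000/2300000000 = 1.95652e-05 s.
Distance = s × t_tx = 200000000 × 1.95652e-05 = 3.91 km.

3.91 km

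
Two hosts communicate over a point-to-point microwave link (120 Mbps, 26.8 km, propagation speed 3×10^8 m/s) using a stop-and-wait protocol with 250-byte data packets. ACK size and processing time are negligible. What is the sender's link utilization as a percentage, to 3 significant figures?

t_tx = L/R = 2000/120000000 = 1.66667e-05 s.
t_prop = 26800/300000000 = 8.93333e-05 s; RTT = 0.000178667 s.
Cycle = t_tx + RTT = 0.000195333 s.
Utilization = t_tx / cycle = 1.66667e-05/0.000195333 = 8.53 %.

8.53 %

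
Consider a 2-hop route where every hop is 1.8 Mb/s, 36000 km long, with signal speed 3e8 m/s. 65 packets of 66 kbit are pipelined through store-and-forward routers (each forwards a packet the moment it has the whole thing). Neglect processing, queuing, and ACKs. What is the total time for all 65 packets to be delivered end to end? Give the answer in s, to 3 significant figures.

Per-hop transmission t_tx = L/R = 66000/1800000 = 0.0366667 s.
Per-hop propagation t_prop = 36000000/300000000 = 0.12 s.
Pipeline fill: first packet needs 2·t_tx to clear all hops; remaining 64 packets each add one t_tx.
Total = (2+65-1)·t_tx + 2·t_prop = 66·0.0366667 + 2·0.12 = 2.66 s.

2.66 s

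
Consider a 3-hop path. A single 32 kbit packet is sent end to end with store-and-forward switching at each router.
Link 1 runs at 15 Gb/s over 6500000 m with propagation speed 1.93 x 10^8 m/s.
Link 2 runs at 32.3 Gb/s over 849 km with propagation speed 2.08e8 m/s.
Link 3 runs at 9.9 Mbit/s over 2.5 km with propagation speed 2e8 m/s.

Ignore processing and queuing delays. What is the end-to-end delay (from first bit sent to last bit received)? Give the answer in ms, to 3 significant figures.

41.0 ms

L = 32000 bits.
Transmission delays (L/R per hop): 0.00213333, 0.000990712, 3.23232 ms; sum = 3.23545 ms.
Propagation delays (d/s per hop): 33.6788, 4.08173, 0.0125 ms; sum = 37.773 ms.
End-to-end = 41.0 ms.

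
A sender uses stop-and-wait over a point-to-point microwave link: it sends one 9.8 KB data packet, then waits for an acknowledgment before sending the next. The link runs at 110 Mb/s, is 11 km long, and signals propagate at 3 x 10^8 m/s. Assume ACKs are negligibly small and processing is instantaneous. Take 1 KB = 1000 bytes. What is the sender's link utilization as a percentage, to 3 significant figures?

90.7 %

t_tx = L/R = 78400/110000000 = 0.000712727 s.
t_prop = 11000/300000000 = 3.66667e-05 s; RTT = 7.33333e-05 s.
Cycle = t_tx + RTT = 0.000786061 s.
Utilization = t_tx / cycle = 0.000712727/0.000786061 = 90.7 %.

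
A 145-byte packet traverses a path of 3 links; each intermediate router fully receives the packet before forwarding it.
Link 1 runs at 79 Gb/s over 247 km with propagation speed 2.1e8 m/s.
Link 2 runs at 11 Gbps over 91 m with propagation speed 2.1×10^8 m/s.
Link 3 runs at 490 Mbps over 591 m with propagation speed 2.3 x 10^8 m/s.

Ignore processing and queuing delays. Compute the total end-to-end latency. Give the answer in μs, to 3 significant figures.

1180 μs

L = 145 × 8 = 1160 bits.
Transmission delays (L/R per hop): 0.0146835, 0.105455, 2.36735 μs; sum = 2.48749 μs.
Propagation delays (d/s per hop): 1176.19, 0.433333, 2.56957 μs; sum = 1179.19 μs.
End-to-end = 1180 μs.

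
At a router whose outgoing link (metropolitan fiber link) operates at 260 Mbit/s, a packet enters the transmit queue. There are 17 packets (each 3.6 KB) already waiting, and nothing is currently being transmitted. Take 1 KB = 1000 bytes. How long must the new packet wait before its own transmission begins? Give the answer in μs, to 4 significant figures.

Each queued packet: L/R = 28800/260000000 = 110.769 μs.
17 queued → 1883.08 μs.
Queuing delay = 1883 μs.

1883 μs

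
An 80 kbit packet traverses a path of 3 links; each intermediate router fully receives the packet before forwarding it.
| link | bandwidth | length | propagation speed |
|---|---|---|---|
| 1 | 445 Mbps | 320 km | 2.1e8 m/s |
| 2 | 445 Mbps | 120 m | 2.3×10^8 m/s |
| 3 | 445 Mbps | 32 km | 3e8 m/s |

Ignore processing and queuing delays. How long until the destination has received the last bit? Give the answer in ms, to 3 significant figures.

2.17 ms

L = 80000 bits.
Transmission delay per hop = L/R = 80000/445000000 = 0.179775 ms; 3 hops → 0.539326 ms.
Propagation delays (d/s per hop): 1.52381, 0.000521739, 0.106667 ms; sum = 1.631 ms.
End-to-end = 2.17 ms.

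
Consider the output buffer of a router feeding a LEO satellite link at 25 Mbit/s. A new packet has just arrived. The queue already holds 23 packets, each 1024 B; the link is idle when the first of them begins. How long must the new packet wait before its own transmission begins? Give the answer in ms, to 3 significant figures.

7.54 ms

Each queued packet: L/R = 8192/25000000 = 0.32768 ms.
23 queued → 7.53664 ms.
Queuing delay = 7.54 ms.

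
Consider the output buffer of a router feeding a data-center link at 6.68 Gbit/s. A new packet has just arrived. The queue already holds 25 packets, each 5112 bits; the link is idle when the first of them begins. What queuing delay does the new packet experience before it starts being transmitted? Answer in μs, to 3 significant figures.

Each queued packet: L/R = 5112/6680000000 = 0.765269 μs.
25 queued → 19.1317 μs.
Queuing delay = 19.1 μs.

19.1 μs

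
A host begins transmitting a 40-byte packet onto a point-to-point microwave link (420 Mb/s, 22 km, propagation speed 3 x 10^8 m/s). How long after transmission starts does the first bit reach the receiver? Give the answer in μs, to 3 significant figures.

First bit experiences only propagation delay: d/s = 22000/300000000 = 73.3 μs.

73.3 μs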